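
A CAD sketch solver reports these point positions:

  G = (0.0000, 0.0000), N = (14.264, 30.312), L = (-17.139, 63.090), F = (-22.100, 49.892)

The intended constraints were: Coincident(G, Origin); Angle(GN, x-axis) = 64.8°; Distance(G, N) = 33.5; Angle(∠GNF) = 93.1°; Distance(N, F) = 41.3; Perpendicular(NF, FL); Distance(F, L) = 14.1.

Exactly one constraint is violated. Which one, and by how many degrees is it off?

Perpendicular(NF, FL) — off by 7.70°.

G = (0.00, 0.00) ✓; GN at 64.80° ✓; |GN| = 33.50 ✓; ∠GNF = 93.10° ✓; |NF| = 41.30 ✓; ∠(NF, FL) = 82.30° ✗; |FL| = 14.10 ✓.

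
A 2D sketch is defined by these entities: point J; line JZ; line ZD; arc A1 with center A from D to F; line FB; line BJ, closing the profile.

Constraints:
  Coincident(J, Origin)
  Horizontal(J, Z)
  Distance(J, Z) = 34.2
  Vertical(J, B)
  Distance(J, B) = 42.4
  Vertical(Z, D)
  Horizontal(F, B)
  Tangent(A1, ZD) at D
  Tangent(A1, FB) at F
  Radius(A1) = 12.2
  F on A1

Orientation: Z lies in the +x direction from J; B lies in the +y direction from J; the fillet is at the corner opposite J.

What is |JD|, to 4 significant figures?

45.63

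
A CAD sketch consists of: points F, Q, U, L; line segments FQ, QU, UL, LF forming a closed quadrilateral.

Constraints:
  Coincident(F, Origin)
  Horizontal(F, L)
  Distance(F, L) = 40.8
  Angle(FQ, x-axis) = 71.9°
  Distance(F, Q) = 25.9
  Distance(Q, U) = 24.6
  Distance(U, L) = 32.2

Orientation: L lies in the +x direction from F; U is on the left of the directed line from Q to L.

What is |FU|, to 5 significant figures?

44.374

F is at the origin; F and L share the same y with |FL| = 40.8 and L in +x, so L = (40.8, 0). FQ runs at 71.9° with |FQ| = 25.9, so Q = (8.0465, 24.618). U is determined by |QU| = 24.6 and |UL| = 32.2 together: it lies at the intersection of circle(Q, 24.6) and circle(L, 32.2). With |QL| = 40.974, the foot of the radical line on QL is 15.219 from Q and the perpendicular offset is √(24.6² − 15.219²) = 19.327. Taking the left-of-QL solution: U = (31.825, 30.924).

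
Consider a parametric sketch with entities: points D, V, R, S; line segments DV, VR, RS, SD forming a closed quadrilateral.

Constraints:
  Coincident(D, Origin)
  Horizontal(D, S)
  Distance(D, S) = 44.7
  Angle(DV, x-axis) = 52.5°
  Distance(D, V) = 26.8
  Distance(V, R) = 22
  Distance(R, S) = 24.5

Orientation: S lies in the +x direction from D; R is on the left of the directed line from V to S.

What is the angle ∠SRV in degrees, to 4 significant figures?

99.26°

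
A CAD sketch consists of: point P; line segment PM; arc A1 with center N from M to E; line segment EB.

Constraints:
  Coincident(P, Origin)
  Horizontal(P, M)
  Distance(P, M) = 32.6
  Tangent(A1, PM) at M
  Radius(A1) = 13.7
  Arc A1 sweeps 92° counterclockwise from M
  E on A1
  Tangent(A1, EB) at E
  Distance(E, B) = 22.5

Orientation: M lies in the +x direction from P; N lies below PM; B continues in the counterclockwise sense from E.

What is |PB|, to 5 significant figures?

41.619

On A1, M sits at bearing 90° from N; a 92° counterclockwise sweep puts E at bearing 182°, so E = N + 13.7·(cos 182°, sin 182°) = (18.908, -14.178). Tangency of A1 to EB means the radius NE is perpendicular to EB, so EB runs along (−sin 182°, cos 182°); with |EB| = 22.5, B = (19.694, -36.664). Then |PB| = |B − P| = 41.619.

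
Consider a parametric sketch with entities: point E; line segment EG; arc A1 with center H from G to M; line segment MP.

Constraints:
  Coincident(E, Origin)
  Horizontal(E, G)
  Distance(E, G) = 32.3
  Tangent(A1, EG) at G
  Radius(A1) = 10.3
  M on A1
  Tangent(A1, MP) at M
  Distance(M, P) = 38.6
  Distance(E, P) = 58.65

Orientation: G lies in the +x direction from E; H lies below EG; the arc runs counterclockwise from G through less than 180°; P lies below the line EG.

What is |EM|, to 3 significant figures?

25.5

Checks: |HM| = 10.30 ✓; ∠(HM, MP) = 90.00° ✓; |MP| = 38.60 ✓; |EP| = 58.65 ✓.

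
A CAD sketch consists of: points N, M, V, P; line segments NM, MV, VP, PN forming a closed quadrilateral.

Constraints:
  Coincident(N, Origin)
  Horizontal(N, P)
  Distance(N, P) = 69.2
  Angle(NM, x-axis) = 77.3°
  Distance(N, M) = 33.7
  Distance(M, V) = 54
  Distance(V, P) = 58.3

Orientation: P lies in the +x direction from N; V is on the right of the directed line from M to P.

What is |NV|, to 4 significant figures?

25.32

Checks: |MV| = 54.00 ✓; |VP| = 58.30 ✓.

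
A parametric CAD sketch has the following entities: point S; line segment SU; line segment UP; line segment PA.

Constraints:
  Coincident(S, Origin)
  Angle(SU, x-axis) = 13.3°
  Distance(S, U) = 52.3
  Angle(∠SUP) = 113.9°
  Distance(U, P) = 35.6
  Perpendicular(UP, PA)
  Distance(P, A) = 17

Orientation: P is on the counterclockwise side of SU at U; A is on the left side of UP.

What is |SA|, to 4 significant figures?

64.61

S is at the origin; SU runs at 13.3° with length 52.3, so U = 52.3·(cos 13.3°, sin 13.3°) = (50.90, 12.03). ∠SUP = 113.9°, so UP runs at 13.3° + (180° − 113.9°) = 79.40° from the x-axis; with |UP| = 35.6, P = U + 35.6·(cos 79.40°, sin 79.40°) = (57.45, 47.02). UP is perpendicular to PA; with |PA| = 17.0 on the left of UP, A = P + 17.0·(-0.9829, 0.1840) = (40.74, 50.15). Then |SA| = |A − S| = 64.61.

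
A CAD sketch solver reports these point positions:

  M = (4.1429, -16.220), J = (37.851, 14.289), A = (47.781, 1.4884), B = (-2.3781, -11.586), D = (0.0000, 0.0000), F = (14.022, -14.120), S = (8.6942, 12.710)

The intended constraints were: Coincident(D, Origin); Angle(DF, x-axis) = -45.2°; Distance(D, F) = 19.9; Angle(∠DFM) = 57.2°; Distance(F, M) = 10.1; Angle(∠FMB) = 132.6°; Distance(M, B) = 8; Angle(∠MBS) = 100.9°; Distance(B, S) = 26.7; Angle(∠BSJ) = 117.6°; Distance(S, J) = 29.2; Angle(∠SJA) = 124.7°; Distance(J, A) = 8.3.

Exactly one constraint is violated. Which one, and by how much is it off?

Distance(J, A) = 8.3 — off by 7.90.

D = (0.00, 0.00) ✓; DF at -45.20° ✓; |DF| = 19.90 ✓; ∠DFM = 57.20° ✓; |FM| = 10.10 ✓; ∠FMB = 132.6° ✓; |MB| = 8.000 ✓; ∠MBS = 100.9° ✓; |BS| = 26.70 ✓; ∠BSJ = 117.6° ✓; |SJ| = 29.20 ✓; ∠SJA = 124.7° ✓; |JA| = 16.20 ✗.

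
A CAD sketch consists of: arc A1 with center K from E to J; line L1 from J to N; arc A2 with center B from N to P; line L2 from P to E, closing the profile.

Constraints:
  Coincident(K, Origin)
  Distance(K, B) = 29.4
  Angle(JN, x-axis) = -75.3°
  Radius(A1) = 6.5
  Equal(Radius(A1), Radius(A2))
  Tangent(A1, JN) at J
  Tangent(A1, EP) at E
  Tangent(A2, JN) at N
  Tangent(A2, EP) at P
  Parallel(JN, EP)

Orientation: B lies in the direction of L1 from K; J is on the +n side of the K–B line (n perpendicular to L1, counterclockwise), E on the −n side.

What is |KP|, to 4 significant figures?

30.11

The slot axis is L1's direction at -75.3°, so u = (cos -75.3°, sin -75.3°) = (0.2538, -0.9673) and n = (−sin -75.3°, cos -75.3°) = (0.9673, 0.2538). K is at the origin and B lies 29.4 along u from K, so B = 29.4·u = (7.460, -28.44). Tangency of A1 to both parallel lines with radius 6.5 puts J and E at K ± 6.5·n: J = (6.287, 1.649), E = (-6.287, -1.649). Equal radii place N and P the same way about B: N = B + 6.5·n = (13.75, -26.79), P = B − 6.5·n = (1.173, -30.09). Then |KP| = |P − K| = 30.11.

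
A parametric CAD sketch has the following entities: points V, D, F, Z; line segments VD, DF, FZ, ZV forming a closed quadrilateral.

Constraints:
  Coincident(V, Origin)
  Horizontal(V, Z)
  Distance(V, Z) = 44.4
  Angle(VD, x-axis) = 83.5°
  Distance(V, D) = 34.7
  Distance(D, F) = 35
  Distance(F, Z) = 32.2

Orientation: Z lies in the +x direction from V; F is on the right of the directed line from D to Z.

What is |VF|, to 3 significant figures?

12.2

Checks: |DF| = 35.00 ✓; |FZ| = 32.20 ✓.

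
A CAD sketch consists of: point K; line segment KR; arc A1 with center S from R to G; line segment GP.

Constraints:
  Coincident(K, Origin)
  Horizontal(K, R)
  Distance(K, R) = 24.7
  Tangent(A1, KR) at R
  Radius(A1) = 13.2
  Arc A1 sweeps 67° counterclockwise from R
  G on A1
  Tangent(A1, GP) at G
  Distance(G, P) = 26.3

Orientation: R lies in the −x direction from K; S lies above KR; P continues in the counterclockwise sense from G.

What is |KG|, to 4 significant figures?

14.91

K is at the origin; K and R share the same y with |KR| = 24.7 and R on the −x side, so R = (-24.70, 0.000). The tangent condition forces SR to be normal to KR, so S = R + (0, 13.2) = (-24.70, 13.20). On A1, R sits at bearing -90° from S; a 67° counterclockwise sweep puts G at bearing -23°, so G = S + 13.2·(cos -23°, sin -23°) = (-12.55, 8.042). Then |KG| = |G − K| = 14.91.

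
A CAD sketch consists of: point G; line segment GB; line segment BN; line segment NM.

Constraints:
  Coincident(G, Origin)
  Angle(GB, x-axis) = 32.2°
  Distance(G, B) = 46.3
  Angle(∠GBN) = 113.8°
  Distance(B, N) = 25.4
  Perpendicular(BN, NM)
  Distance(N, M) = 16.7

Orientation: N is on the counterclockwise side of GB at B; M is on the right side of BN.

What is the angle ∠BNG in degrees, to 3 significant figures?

43.9°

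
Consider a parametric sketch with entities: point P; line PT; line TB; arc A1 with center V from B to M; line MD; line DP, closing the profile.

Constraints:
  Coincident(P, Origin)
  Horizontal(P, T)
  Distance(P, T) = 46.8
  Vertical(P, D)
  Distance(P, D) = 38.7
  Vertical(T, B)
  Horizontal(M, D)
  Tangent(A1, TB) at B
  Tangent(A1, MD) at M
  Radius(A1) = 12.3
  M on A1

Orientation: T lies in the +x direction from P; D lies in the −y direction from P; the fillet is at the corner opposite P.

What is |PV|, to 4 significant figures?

43.44

P and D share the same x with |PD| = 38.7 and D on the −y side, so D = (0.000, -38.70). The virtual corner opposite P is at (46.80, -38.70). Tangency of A1 to TB means the radius VB is perpendicular to TB and since A1 is tangent to MD there, VM ⟂ MD, with radius 12.3, so the center V sits 12.3 in from both sides at V = (34.50, -26.40). Then |PV| = |V − P| = 43.44.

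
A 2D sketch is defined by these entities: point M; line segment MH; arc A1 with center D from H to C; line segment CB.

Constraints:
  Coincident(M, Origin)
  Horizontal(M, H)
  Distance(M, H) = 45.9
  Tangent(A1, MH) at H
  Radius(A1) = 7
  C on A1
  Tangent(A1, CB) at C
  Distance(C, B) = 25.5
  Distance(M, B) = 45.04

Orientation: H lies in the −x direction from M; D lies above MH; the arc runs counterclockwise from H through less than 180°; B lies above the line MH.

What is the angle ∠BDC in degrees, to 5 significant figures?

74.650°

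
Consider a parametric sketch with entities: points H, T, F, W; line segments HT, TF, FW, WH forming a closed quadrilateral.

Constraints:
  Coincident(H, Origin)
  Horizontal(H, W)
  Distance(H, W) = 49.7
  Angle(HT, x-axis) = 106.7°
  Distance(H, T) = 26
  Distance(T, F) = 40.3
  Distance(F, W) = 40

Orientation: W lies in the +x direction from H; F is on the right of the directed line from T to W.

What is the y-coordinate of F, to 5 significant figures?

-10.816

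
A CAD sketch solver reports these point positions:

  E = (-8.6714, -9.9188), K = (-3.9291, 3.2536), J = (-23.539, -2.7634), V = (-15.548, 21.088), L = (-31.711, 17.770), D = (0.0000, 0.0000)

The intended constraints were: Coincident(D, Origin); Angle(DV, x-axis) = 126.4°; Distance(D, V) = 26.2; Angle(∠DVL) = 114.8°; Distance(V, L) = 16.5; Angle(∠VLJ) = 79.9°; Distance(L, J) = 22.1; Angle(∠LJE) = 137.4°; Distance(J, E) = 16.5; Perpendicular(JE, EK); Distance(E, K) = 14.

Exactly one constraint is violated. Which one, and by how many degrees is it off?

Perpendicular(JE, EK) — off by 5.90°.

D = (0.00, 0.00) ✓; DV at 126.4° ✓; |DV| = 26.20 ✓; ∠DVL = 114.8° ✓; |VL| = 16.50 ✓; ∠VLJ = 79.90° ✓; |LJ| = 22.10 ✓; ∠LJE = 137.4° ✓; |JE| = 16.50 ✓; ∠(JE, EK) = 95.90° ✗; |EK| = 14.00 ✓.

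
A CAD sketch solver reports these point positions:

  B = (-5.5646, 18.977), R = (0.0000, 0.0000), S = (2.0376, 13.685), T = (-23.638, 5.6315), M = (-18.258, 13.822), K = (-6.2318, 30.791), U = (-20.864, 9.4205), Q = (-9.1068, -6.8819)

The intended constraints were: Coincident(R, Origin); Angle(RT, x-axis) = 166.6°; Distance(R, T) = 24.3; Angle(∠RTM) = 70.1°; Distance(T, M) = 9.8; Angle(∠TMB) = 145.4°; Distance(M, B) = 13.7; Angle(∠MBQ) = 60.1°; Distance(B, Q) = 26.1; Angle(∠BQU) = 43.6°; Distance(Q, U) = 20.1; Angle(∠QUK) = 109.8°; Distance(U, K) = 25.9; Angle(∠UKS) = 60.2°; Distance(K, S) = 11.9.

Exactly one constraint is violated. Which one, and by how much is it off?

Distance(K, S) = 11.9 — off by 7.10.

R = (0.00, 0.00) ✓; RT at 166.6° ✓; |RT| = 24.30 ✓; ∠RTM = 70.10° ✓; |TM| = 9.799 ✓; ∠TMB = 145.4° ✓; |MB| = 13.70 ✓; ∠MBQ = 60.10° ✓; |BQ| = 26.10 ✓; ∠BQU = 43.60° ✓; |QU| = 20.10 ✓; ∠QUK = 109.8° ✓; |UK| = 25.90 ✓; ∠UKS = 60.20° ✓; |KS| = 19.00 ✗.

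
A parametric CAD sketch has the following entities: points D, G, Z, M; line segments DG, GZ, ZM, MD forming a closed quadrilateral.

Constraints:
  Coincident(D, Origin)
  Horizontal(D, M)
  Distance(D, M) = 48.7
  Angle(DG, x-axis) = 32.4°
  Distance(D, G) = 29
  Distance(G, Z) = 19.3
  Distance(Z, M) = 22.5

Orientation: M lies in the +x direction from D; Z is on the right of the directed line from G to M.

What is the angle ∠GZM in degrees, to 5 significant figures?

86.638°

D is at the origin; D and M share the same y with |DM| = 48.7 and M in +x, so M = (48.7, 0). DG runs at 32.4° with |DG| = 29.0, so G = (24.486, 15.539). Z is determined by |GZ| = 19.3 and |ZM| = 22.5 together: it lies at the intersection of circle(G, 19.3) and circle(M, 22.5). With |GM| = 28.772, the foot of the radical line on GM is 12.061 from G and the perpendicular offset is √(19.3² − 12.061²) = 15.067. Taking the right-of-GM solution: Z = (26.499, -3.6557).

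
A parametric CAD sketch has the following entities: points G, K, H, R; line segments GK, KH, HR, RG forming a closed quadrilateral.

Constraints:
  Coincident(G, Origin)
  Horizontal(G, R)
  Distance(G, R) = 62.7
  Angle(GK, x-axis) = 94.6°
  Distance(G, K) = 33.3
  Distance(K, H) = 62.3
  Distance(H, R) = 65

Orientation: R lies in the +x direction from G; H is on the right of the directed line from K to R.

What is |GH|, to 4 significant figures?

29.04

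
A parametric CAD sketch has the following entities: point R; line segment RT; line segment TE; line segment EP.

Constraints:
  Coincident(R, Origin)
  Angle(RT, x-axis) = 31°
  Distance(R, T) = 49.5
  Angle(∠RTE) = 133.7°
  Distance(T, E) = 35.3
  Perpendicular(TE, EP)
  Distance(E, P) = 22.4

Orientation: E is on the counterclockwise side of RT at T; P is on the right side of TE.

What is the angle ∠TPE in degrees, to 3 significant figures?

57.6°

R is at the origin; RT runs at 31.0° with length 49.5, so T = 49.5·(cos 31.0°, sin 31.0°) = (42.4, 25.5). ∠RTE = 133.7°, so TE runs at 31.0° + (180° − 133.7°) = 77.3° from the x-axis; with |TE| = 35.3, E = T + 35.3·(cos 77.3°, sin 77.3°) = (50.2, 59.9). TE is perpendicular to EP; with |EP| = 22.4 on the right of TE, P = E + 22.4·(0.976, -0.220) = (72.0, 55.0). Then cos ∠TPE = PT·PE / (|PT||PE|), giving 57.6°.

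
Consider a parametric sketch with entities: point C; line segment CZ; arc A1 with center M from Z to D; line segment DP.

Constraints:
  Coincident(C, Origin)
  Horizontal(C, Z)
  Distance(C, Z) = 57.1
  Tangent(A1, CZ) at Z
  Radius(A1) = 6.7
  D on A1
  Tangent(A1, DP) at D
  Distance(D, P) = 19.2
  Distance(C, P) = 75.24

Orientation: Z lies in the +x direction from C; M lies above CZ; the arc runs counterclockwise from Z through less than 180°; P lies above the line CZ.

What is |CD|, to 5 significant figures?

62.976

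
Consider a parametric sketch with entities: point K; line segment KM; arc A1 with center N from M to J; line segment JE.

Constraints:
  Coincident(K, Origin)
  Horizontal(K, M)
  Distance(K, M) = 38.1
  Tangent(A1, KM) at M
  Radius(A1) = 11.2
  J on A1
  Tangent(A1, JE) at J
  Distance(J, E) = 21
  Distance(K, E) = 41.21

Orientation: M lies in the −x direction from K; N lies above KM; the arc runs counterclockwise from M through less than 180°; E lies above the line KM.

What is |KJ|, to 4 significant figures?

29.00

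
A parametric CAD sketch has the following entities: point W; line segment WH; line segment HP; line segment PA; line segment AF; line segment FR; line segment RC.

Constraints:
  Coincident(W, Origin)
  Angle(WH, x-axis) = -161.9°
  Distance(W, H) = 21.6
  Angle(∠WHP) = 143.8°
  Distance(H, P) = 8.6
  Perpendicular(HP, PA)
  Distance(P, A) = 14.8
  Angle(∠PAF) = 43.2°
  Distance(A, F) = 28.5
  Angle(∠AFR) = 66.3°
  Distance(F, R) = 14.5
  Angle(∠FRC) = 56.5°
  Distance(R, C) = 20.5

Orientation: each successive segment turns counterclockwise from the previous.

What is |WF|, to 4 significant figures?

19.84

HP is perpendicular to PA, so PA runs at -35.70°; with |PA| = 14.8, A = (-13.53, -22.33). ∠PAF = 43.2° gives AF at 101.1° from the x-axis; with |AF| = 28.5, F = (-19.02, 5.636). Then |WF| = |F − W| = 19.84.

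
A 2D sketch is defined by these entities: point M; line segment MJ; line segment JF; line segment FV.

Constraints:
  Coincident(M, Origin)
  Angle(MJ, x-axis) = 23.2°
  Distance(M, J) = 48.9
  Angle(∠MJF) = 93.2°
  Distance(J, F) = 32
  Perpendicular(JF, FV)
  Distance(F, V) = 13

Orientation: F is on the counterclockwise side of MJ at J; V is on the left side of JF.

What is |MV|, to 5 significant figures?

49.895

M is at the origin; MJ runs at 23.2° with length 48.9, so J = 48.9·(cos 23.2°, sin 23.2°) = (44.946, 19.264). ∠MJF = 93.2°, so JF runs at 23.2° + (180° − 93.2°) = 110.00° from the x-axis; with |JF| = 32.0, F = J + 32.0·(cos 110.00°, sin 110.00°) = (34.001, 49.334). JF is perpendicular to FV; with |FV| = 13.0 on the left of JF, V = F + 13.0·(-0.93969, -0.34202) = (21.785, 44.888). Then |MV| = |V − M| = 49.895.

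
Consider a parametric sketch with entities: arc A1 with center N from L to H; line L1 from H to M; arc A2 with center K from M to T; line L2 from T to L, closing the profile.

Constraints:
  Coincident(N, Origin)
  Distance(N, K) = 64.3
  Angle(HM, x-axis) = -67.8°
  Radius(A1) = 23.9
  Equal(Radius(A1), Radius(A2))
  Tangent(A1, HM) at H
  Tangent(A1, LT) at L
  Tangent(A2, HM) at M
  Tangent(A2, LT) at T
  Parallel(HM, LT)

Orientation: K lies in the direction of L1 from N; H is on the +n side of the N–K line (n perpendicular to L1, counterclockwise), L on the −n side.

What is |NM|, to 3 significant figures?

68.6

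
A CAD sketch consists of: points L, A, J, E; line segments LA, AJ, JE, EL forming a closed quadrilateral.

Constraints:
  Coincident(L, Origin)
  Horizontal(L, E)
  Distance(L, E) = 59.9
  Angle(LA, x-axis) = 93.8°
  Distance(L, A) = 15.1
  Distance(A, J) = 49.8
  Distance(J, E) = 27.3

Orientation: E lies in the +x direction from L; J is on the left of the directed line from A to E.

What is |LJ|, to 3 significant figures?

53.8

Checks: |AJ| = 49.80 ✓; |JE| = 27.30 ✓.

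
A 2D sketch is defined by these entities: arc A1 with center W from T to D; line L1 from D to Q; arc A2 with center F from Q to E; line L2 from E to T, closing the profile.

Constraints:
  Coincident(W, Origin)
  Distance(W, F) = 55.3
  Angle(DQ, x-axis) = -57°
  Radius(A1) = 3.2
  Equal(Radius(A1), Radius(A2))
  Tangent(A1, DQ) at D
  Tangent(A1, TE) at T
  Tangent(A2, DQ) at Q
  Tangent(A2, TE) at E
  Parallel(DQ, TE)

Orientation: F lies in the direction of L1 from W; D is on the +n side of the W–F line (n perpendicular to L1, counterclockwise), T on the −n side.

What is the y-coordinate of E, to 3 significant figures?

-48.1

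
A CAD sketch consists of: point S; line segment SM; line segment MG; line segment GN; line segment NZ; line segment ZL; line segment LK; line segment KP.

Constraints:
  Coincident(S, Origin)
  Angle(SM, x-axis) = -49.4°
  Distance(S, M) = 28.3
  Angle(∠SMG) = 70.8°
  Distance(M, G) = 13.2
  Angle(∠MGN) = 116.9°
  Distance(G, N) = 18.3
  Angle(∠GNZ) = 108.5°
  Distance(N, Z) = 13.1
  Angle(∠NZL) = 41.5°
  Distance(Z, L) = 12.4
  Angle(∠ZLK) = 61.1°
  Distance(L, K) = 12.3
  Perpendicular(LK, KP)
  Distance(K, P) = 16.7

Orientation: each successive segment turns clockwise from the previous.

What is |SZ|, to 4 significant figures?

3.164

∠MGN = 116.9° gives GN at 138.3° from the x-axis; with |GN| = 18.3, N = (-7.537, -14.13). ∠GNZ = 108.5° gives NZ at 66.80° from the x-axis; with |NZ| = 13.1, Z = (-2.376, -2.089). Then |SZ| = |Z − S| = 3.164.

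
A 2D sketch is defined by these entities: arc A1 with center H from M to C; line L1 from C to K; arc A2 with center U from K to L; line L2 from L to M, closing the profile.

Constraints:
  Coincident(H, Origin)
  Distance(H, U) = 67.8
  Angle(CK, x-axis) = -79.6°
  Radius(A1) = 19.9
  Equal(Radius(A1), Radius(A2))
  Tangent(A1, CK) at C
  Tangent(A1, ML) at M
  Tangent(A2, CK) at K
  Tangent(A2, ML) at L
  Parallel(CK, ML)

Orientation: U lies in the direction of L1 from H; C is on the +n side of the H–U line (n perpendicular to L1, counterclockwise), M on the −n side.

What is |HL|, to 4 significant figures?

70.66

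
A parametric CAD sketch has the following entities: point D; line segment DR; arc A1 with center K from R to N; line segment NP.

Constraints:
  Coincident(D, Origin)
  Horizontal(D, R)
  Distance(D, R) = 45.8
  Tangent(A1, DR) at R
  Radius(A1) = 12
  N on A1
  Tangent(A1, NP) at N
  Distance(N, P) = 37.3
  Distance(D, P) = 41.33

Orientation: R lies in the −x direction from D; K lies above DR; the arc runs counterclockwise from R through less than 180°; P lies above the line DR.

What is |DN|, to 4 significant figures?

35.97

D is at the origin; DR is horizontal with |DR| = 45.8 and R on the −x side, so R = (-45.80, 0.000). Tangency of A1 to DR means the radius KR is perpendicular to DR, so K = R + (0, 12) = (-45.80, 12.00). Since KN ⟂ NP (tangency), |KP| = √(12.0² + 37.3²) = 39.18 regardless of where N sits on A1. So P lies on both circle(D, 41.33) and circle(K, 39.18); the above-DR intersection is P = (-16.42, 37.93). N is the foot of the tangent from P: N = (-35.49, 5.867).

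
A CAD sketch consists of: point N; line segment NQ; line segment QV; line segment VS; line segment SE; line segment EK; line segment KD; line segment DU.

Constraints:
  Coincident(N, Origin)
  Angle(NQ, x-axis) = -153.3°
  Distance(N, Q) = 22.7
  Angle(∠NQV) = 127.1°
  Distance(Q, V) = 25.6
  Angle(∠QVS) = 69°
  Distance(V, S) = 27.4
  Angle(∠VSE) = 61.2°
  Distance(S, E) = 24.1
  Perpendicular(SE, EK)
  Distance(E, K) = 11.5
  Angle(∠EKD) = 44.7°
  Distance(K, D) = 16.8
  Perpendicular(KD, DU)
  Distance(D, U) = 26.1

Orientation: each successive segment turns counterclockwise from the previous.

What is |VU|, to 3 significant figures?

46.3

N is at the origin; NQ runs at -153.3° with length 22.7, so Q = (-20.3, -10.2). ∠NQV = 127.1° gives QV at -100° from the x-axis; with |QV| = 25.6, V = (-24.9, -35.4). ∠QVS = 69.0° gives VS at 10.6° from the x-axis; with |VS| = 27.4, S = (2.03, -30.3). ∠VSE = 61.2° gives SE at 129° from the x-axis; with |SE| = 24.1, E = (-13.3, -11.7). The perpendicularity gives EK at right angles to SE, so EK runs at -141°; with |EK| = 11.5, K = (-22.2, -19.0). ∠EKD = 44.7° gives KD at -5.30° from the x-axis; with |KD| = 16.8, D = (-5.42, -20.6). KD is perpendicular to DU, so DU runs at 84.7°; with |DU| = 26.1, U = (-3.01, 5.42). Then |VU| = |U − V| = 46.3.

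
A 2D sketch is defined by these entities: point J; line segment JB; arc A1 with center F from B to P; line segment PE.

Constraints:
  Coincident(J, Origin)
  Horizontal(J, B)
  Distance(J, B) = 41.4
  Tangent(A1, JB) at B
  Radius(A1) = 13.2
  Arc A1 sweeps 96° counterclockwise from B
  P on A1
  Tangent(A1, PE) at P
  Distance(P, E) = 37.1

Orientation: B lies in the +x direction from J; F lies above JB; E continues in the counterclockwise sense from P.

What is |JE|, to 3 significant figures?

72.2

J is at the origin; J and B share the same y with |JB| = 41.4 and B on the +x side, so B = (41.4, 0.00). A1 meets JB tangentially, so FB is at right angles to JB, so F = B + (0, 13.2) = (41.4, 13.2). On A1, B sits at bearing -90° from F; a 96° counterclockwise sweep puts P at bearing 6°, so P = F + 13.2·(cos 6°, sin 6°) = (54.5, 14.6). Tangency of A1 to PE means the radius FP is perpendicular to PE, so PE runs along (−sin 6°, cos 6°); with |PE| = 37.1, E = (50.6, 51.5). Then |JE| = |E − J| = 72.2.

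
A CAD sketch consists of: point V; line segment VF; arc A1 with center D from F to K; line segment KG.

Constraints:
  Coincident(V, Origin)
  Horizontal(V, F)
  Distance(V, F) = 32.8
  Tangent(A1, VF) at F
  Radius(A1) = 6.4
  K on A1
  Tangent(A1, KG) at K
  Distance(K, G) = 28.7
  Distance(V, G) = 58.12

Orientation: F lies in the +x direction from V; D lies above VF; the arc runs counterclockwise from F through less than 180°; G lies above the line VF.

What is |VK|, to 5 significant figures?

38.957

Checks: |DK| = 6.400 ✓; ∠(DK, KG) = 90.00° ✓; |KG| = 28.70 ✓; |VG| = 58.12 ✓.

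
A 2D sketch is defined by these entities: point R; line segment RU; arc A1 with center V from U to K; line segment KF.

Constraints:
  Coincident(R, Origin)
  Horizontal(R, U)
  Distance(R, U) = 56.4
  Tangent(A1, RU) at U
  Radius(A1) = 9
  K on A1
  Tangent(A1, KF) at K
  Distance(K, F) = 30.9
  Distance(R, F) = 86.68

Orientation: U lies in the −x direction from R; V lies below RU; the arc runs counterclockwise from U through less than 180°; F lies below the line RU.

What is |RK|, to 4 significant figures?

63.82

R is at the origin; RU is horizontal with |RU| = 56.4 and U on the −x side, so U = (-56.40, 0.000). Since A1 is tangent to RU there, VU ⟂ RU, so V = U + (0, -9) = (-56.40, -9.000). Since VK ⟂ KF (tangency), |VF| = √(9.0² + 30.9²) = 32.18 regardless of where K sits on A1. So F lies on both circle(R, 86.68) and circle(V, 32.18); the below-RU intersection is F = (-81.74, -28.84). K is the foot of the tangent from F: K = (-63.71, -3.748).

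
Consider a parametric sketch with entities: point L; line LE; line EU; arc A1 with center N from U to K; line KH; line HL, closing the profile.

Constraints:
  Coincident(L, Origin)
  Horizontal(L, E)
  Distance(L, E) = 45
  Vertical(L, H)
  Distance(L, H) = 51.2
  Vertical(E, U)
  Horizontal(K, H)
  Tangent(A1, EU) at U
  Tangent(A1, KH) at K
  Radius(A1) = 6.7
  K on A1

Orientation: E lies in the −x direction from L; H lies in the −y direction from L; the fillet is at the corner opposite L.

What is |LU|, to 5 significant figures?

63.287

L is at the origin; L and E share the same y with |LE| = 45.0 and E on the −x side, so E = (-45.000, 0.0000). L and H share the same x with |LH| = 51.2 and H on the −y side, so H = (0.0000, -51.200). The virtual corner opposite L is at (-45.000, -51.200). The tangent condition forces NU to be normal to EU and tangency of A1 to KH means the radius NK is perpendicular to KH, with radius 6.7, so the center N sits 6.7 in from both sides at N = (-38.300, -44.500). That places the tangent points at U = (-45.000, -44.500) on EU and K = (-38.300, -51.200) on KH. Then |LU| = |U − L| = 63.287.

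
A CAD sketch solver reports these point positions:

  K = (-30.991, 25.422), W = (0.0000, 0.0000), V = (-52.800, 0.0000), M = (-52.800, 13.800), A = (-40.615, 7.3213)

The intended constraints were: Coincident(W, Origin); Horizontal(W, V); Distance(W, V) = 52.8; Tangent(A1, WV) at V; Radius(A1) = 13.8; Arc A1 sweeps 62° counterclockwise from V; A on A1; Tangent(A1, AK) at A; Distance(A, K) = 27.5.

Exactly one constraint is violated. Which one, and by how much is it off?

Distance(A, K) = 27.5 — off by 7.00.

W = (0.00, 0.00) ✓; W.y = 0.00, V.y = 0.00 ✓; |WV| = 52.80 ✓; ∠(MV, VW) = 90.00° ✓; |MV| = 13.80 ✓; bearing(M→A) − bearing(M→V) = 62.00° ✓; |MA| = 13.80 ✓; ∠(MA, AK) = 90.00° ✓; |AK| = 20.50 ✗.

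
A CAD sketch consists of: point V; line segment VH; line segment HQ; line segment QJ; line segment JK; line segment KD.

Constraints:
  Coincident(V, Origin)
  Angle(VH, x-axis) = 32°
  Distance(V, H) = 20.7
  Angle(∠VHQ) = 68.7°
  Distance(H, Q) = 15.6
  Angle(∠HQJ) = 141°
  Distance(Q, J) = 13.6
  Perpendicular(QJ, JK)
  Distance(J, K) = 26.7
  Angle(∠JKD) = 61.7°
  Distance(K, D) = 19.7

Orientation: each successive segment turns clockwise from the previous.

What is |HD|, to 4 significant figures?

11.27

QJ ⟂ JK, so JK runs at 151.7°; with |JK| = 26.7, K = (-9.505, -3.676). ∠JKD = 61.7° gives KD at 33.40° from the x-axis; with |KD| = 19.7, D = (6.941, 7.169). Then |HD| = |D − H| = 11.27.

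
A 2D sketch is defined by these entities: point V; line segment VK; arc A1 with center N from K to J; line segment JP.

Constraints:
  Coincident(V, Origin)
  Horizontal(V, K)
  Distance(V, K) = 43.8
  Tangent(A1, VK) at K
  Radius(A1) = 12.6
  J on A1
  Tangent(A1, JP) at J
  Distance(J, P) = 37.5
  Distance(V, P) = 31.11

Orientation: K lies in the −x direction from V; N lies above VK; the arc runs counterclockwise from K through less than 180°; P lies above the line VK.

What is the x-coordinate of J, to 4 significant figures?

-34.94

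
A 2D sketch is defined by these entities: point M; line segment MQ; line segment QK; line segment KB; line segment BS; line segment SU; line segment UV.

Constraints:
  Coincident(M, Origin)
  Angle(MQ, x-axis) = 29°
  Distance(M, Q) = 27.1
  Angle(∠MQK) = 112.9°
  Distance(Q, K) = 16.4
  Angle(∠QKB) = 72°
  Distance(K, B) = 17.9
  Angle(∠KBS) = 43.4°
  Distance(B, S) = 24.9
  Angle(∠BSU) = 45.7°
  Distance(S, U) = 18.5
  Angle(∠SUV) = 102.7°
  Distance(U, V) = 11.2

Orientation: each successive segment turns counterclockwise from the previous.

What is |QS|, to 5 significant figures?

5.4724

M is at the origin; MQ runs at 29.0° with length 27.1, so Q = (23.702, 13.138). ∠MQK = 112.9° gives QK at 96.100° from the x-axis; with |QK| = 16.4, K = (21.959, 29.445). ∠QKB = 72.0° gives KB at -155.90° from the x-axis; with |KB| = 17.9, B = (5.6197, 22.136). ∠KBS = 43.4° gives BS at -19.300° from the x-axis; with |BS| = 24.9, S = (29.120, 13.907). Then |QS| = |S − Q| = 5.4724.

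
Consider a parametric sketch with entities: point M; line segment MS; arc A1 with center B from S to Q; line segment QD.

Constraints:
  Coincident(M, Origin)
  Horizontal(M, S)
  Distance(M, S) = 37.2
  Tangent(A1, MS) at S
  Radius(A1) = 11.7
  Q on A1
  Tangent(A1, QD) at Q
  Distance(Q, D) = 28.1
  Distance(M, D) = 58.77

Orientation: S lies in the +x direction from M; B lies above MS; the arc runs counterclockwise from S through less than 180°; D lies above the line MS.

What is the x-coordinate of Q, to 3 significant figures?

48.5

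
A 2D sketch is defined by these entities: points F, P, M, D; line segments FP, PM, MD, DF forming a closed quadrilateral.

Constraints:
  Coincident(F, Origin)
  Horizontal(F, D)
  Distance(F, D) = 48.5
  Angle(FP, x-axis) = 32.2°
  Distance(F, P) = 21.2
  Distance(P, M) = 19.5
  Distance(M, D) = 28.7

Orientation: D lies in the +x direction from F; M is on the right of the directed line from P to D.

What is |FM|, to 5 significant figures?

22.397

Checks: |PM| = 19.50 ✓; |MD| = 28.70 ✓.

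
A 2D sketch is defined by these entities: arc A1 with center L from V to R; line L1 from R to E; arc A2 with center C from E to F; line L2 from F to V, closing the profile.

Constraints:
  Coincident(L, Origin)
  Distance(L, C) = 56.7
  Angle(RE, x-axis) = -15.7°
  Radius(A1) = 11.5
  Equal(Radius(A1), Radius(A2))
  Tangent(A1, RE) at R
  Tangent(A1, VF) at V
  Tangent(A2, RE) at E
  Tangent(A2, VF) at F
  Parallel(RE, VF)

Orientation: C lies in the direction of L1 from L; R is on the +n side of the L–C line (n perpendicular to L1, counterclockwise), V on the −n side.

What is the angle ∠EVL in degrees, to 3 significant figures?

67.9°

The slot axis is L1's direction at -15.7°, so u = (cos -15.7°, sin -15.7°) = (0.963, -0.271) and n = (−sin -15.7°, cos -15.7°) = (0.271, 0.963). L is at the origin and C lies 56.7 along u from L, so C = 56.7·u = (54.6, -15.3). Tangency of A1 to both parallel lines with radius 11.5 puts R and V at L ± 11.5·n: R = (3.11, 11.1), V = (-3.11, -11.1). Equal radii place E and F the same way about C: E = C + 11.5·n = (57.7, -4.27), F = C − 11.5·n = (51.5, -26.4). Then cos ∠EVL = VE·VL / (|VE||VL|), giving 67.9°.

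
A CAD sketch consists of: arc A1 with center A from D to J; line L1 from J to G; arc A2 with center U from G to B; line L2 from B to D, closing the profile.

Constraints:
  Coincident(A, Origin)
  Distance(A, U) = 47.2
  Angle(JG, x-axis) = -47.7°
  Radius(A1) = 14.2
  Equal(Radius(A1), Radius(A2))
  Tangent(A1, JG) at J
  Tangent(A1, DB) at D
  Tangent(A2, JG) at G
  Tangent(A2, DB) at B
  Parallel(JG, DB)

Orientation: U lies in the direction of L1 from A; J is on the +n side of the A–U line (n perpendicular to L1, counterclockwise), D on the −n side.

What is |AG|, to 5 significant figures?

49.290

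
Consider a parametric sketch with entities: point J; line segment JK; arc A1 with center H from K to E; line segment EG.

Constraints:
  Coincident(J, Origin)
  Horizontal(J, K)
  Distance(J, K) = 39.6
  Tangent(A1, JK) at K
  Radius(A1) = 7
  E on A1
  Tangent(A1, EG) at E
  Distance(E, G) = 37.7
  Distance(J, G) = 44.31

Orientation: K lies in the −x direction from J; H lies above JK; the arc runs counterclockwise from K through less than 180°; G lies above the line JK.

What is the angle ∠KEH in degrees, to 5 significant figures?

55.441°

J is at the origin; J and K share the same y with |JK| = 39.6 and K on the −x side, so K = (-39.600, 0.0000). Tangency of A1 to JK means the radius HK is perpendicular to JK, so H = K + (0, 7) = (-39.600, 7.0000). Since HE ⟂ EG (tangency), |HG| = √(7.0² + 37.7²) = 38.344 regardless of where E sits on A1. So G lies on both circle(J, 44.31) and circle(H, 38.344); the above-JK intersection is G = (-19.622, 39.729). E is the foot of the tangent from G: E = (-33.060, 4.5049).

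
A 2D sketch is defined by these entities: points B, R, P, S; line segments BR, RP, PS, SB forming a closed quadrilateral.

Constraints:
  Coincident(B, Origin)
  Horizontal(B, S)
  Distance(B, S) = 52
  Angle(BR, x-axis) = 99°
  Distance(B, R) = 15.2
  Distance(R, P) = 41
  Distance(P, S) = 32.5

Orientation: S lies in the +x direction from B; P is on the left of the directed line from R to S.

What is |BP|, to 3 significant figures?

46.2

Checks: |RP| = 41.00 ✓; |PS| = 32.50 ✓.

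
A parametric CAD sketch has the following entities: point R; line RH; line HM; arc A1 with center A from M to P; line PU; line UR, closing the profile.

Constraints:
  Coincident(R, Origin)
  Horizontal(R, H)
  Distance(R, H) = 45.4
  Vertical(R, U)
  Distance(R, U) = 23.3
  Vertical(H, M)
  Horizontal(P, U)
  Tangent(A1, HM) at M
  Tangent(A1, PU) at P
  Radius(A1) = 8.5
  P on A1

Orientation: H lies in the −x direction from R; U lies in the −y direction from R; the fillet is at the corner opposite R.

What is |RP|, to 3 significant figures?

43.6

R is at the origin; RH is horizontal with |RH| = 45.4 and H on the −x side, so H = (-45.4, 0.00). RU is vertical with |RU| = 23.3 and U on the −y side, so U = (0.00, -23.3). The virtual corner opposite R is at (-45.4, -23.3). Since A1 is tangent to HM there, AM ⟂ HM and tangency of A1 to PU means the radius AP is perpendicular to PU, with radius 8.5, so the center A sits 8.5 in from both sides at A = (-36.9, -14.8). That places the tangent points at M = (-45.4, -14.8) on HM and P = (-36.9, -23.3) on PU. Then |RP| = |P − R| = 43.6.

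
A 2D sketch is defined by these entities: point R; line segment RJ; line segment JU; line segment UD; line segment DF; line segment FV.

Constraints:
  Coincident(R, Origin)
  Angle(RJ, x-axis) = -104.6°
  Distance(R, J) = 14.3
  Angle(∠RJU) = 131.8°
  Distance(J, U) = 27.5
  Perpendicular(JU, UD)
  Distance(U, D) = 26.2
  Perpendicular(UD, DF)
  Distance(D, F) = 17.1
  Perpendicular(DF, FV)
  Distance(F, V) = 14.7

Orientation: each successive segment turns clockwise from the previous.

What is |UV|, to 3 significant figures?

20.6

The perpendicularity gives DF at right angles to UD, so DF runs at 27.2°; with |DF| = 17.1, F = (-24.8, 4.71). DF is perpendicular to FV, so FV runs at -62.8°; with |FV| = 14.7, V = (-18.1, -8.36). Then |UV| = |V − U| = 20.6.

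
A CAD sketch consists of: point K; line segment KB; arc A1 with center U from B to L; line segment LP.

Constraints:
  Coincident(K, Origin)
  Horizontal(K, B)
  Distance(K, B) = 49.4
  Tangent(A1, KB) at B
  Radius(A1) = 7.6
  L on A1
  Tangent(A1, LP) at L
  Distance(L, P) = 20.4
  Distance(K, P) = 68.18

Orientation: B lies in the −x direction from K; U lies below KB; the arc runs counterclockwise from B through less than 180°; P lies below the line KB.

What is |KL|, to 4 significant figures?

56.69

K is at the origin; K and B share the same y with |KB| = 49.4 and B on the −x side, so B = (-49.40, 0.000). A1 meets KB tangentially, so UB is at right angles to KB, so U = B + (0, -7.6) = (-49.40, -7.600). Since UL ⟂ LP (tangency), |UP| = √(7.6² + 20.4²) = 21.77 regardless of where L sits on A1. So P lies on both circle(K, 68.18) and circle(U, 21.77); the below-KB intersection is P = (-63.87, -23.87). L is the foot of the tangent from P: L = (-56.49, -4.850).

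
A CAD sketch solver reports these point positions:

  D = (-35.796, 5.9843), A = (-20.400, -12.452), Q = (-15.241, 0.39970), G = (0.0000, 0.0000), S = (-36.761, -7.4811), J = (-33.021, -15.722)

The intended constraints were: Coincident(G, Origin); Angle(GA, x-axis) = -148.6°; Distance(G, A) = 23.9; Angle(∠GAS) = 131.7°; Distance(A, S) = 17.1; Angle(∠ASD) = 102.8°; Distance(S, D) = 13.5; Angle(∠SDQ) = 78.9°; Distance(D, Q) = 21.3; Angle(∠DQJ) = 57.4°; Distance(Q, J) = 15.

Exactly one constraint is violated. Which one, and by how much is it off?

Distance(Q, J) = 15 — off by 9.00.

G = (0.00, 0.00) ✓; GA at -148.6° ✓; |GA| = 23.90 ✓; ∠GAS = 131.7° ✓; |AS| = 17.10 ✓; ∠ASD = 102.8° ✓; |SD| = 13.50 ✓; ∠SDQ = 78.90° ✓; |DQ| = 21.30 ✓; ∠DQJ = 57.40° ✓; |QJ| = 24.00 ✗.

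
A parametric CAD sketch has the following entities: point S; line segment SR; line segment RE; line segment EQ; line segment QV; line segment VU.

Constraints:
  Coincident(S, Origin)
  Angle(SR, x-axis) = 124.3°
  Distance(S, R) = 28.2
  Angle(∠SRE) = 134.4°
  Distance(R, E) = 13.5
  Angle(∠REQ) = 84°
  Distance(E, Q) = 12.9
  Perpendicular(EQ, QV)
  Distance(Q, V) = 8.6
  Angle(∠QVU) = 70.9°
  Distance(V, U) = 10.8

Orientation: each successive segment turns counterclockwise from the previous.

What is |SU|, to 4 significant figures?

33.21

S is at the origin; SR runs at 124.3° with length 28.2, so R = (-15.89, 23.30). ∠SRE = 134.4° gives RE at 169.9° from the x-axis; with |RE| = 13.5, E = (-29.18, 25.66). ∠REQ = 84.0° gives EQ at -94.10° from the x-axis; with |EQ| = 12.9, Q = (-30.10, 12.80). EQ is perpendicular to QV, so QV runs at -4.100°; with |QV| = 8.6, V = (-21.53, 12.18). ∠QVU = 70.9° gives VU at 105.0° from the x-axis; with |VU| = 10.8, U = (-24.32, 22.61). Then |SU| = |U − S| = 33.21.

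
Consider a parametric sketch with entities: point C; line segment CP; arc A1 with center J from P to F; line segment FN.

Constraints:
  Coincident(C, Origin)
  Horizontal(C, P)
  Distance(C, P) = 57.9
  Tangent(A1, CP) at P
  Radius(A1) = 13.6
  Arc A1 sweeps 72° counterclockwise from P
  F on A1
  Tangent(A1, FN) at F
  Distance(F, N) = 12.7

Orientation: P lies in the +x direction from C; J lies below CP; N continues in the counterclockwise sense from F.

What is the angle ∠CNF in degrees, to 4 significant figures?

80.38°

C is at the origin; C and P share the same y with |CP| = 57.9 and P on the +x side, so P = (57.90, 0.000). Tangency of A1 to CP means the radius JP is perpendicular to CP, so J = P + (0, -13.6) = (57.90, -13.60). On A1, P sits at bearing 90° from J; a 72° counterclockwise sweep puts F at bearing 162°, so F = J + 13.6·(cos 162°, sin 162°) = (44.97, -9.397). Tangency of A1 to FN means the radius JF is perpendicular to FN, so FN runs along (−sin 162°, cos 162°); with |FN| = 12.7, N = (41.04, -21.48). Then cos ∠CNF = NC·NF / (|NC||NF|), giving 80.38°.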